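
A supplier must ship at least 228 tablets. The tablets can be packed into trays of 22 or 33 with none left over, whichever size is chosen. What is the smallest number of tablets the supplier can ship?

The number of tablets must be a common multiple of 22 and 33, so a multiple of their LCM.
22 = 2 × 11
33 = 3 × 11
LCM(22, 33) = 2 × 3 × 11 = 66.
Smallest multiple of 66 that is ≥ 228: ⌈228/66⌉ × 66 = 4 × 66 = 264.

264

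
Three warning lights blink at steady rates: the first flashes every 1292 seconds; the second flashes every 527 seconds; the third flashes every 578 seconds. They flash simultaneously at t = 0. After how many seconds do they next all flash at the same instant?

They coincide at every common multiple of the periods; the first is the LCM.
1292 = 2^2 × 17 × 19
527 = 17 × 31
578 = 2 × 17^2
LCM(1292, 527, 578) = 2^2 × 17^2 × 19 × 31 = 680884.

680884 seconds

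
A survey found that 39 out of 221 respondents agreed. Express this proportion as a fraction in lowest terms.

3/17

39 = 3 × 13
221 = 13 × 17
gcd(39, 221) = 13.
Divide numerator and denominator by 13: 39/221 = 3/17.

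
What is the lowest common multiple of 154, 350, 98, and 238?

458150

154 = 2 × 7 × 11
350 = 2 × 5^2 × 7
98 = 2 × 7^2
238 = 2 × 7 × 17
LCM(154, 350, 98, 238) = 2 × 5^2 × 7^2 × 11 × 17 = 458150.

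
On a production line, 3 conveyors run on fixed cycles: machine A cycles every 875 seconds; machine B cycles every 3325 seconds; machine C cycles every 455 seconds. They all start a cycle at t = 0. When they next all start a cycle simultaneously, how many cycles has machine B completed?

65 cycles

The first common completion time is the LCM of the periods.
875 = 5^3 × 7
3325 = 5^2 × 7 × 19
455 = 5 × 7 × 13
LCM(875, 3325, 455) = 5^3 × 7 × 13 × 19 = 216125.
Cycles for period 3325: 216125 / 3325 = 65.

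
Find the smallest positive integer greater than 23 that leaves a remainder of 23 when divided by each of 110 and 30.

353

N − 23 must be a common multiple of 110 and 30.
110 = 2 × 5 × 11
30 = 2 × 3 × 5
LCM(110, 30) = 2 × 3 × 5 × 11 = 330.
Smallest N > 23 is LCM + 23 = 330 + 23 = 353.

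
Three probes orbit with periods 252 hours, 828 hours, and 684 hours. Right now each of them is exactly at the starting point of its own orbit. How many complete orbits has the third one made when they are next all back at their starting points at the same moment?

All finish a whole number of cycles simultaneously at t = LCM of the periods.
252 = 2^2 × 3^2 × 7
828 = 2^2 × 3^2 × 23
684 = 2^2 × 3^2 × 19
LCM(252, 828, 684) = 2^2 × 3^2 × 7 × 19 × 23 = 110124.
Orbits for period 684: 110124 / 684 = 161.

161 orbits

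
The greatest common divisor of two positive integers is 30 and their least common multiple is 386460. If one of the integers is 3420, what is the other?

For two integers, gcd × lcm = product, so the other is (30 × 386460) / 3420 = 11593800 / 3420 = 3390.

3390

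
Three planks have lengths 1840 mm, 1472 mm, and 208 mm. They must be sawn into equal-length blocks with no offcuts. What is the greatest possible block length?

16 mm

The block length must divide every plank, so the greatest is gcd(1840, 1472, 208).
1840 = 2^4 × 5 × 23
1472 = 2^6 × 23
208 = 2^4 × 13
gcd(1840, 1472, 208) = 2^4 = 16.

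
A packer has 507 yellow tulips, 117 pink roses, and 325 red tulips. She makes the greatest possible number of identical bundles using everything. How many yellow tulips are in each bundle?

39

Number of bundles = gcd(507, 117, 325).
507 = 3 × 13^2
117 = 3^2 × 13
325 = 5^2 × 13
gcd(507, 117, 325) = 13.
yellow tulips per bundle = 507 / 13 = 39.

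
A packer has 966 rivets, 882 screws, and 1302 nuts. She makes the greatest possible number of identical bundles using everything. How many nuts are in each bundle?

Number of bundles = gcd(966, 882, 1302).
966 = 2 × 3 × 7 × 23
882 = 2 × 3^2 × 7^2
1302 = 2 × 3 × 7 × 31
gcd(966, 882, 1302) = 2 × 3 × 7 = 42.
nuts per bundle = 1302 / 42 = 31.

31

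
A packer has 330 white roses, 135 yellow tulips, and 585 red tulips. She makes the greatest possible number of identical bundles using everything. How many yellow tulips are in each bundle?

9

Number of bundles = gcd(330, 135, 585).
330 = 2 × 3 × 5 × 11
135 = 3^3 × 5
585 = 3^2 × 5 × 13
gcd(330, 135, 585) = 3 × 5 = 15.
yellow tulips per bundle = 135 / 15 = 9.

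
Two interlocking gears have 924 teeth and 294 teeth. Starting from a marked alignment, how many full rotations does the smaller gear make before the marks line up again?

22 rotations

All finish a whole number of cycles simultaneously at t = LCM of the periods.
924 = 2^2 × 3 × 7 × 11
294 = 2 × 3 × 7^2
LCM(924, 294) = 2^2 × 3 × 7^2 × 11 = 6468.
Rotations for period 294: 6468 / 294 = 22.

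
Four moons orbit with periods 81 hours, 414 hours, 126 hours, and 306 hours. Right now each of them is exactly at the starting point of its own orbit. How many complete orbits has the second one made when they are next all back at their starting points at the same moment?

1071 orbits

The first common completion time is the LCM of the periods.
81 = 3^4
414 = 2 × 3^2 × 23
126 = 2 × 3^2 × 7
306 = 2 × 3^2 × 17
LCM(81, 414, 126, 306) = 2 × 3^4 × 7 × 17 × 23 = 443394.
Orbits for period 414: 443394 / 414 = 1071.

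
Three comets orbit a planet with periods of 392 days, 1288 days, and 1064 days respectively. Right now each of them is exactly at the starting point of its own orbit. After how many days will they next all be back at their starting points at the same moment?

The first simultaneous occurrence is after LCM of the individual periods.
392 = 2^3 × 7^2
1288 = 2^3 × 7 × 23
1064 = 2^3 × 7 × 19
LCM(392, 1288, 1064) = 2^3 × 7^2 × 19 × 23 = 171304.

171304 days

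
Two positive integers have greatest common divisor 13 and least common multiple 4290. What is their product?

55770

For any two positive integers, gcd × lcm = product = 13 × 4290 = 55770.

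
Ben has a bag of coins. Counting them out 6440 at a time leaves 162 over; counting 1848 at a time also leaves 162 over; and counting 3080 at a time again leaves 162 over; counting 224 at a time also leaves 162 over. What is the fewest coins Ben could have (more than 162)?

850242

N − 162 must be a common multiple of 6440, 1848, 3080, and 224.
6440 = 2^3 × 5 × 7 × 23
1848 = 2^3 × 3 × 7 × 11
3080 = 2^3 × 5 × 7 × 11
224 = 2^5 × 7
LCM(6440, 1848, 3080, 224) = 2^5 × 3 × 5 × 7 × 11 × 23 = 850080.
Smallest N > 162 is LCM + 162 = 850080 + 162 = 850242.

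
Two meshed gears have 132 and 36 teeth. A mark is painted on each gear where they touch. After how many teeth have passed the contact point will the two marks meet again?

396 teeth

We need the least common multiple of the intervals.
132 = 2^2 × 3 × 11
36 = 2^2 × 3^2
LCM(132, 36) = 2^2 × 3^2 × 11 = 396.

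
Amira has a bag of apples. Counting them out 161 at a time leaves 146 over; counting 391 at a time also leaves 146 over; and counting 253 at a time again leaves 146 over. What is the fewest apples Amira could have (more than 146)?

30253

N − 146 must be a common multiple of 161, 391, and 253.
161 = 7 × 23
391 = 17 × 23
253 = 11 × 23
LCM(161, 391, 253) = 7 × 11 × 17 × 23 = 30107.
Smallest N > 146 is LCM + 146 = 30107 + 146 = 30253.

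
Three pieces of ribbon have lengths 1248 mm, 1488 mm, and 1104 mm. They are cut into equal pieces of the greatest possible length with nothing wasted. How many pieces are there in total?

Piece length = gcd(1248, 1488, 1104).
1248 = 2^5 × 3 × 13
1488 = 2^4 × 3 × 31
1104 = 2^4 × 3 × 23
gcd(1248, 1488, 1104) = 2^4 × 3 = 48.
Total pieces = 1248/48 + 1488/48 + 1104/48 = 26 + 31 + 23 = 80.

80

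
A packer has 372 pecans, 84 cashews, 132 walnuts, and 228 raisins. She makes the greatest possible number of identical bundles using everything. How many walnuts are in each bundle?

Number of bundles = gcd(372, 84, 132, 228).
372 = 2^2 × 3 × 31
84 = 2^2 × 3 × 7
132 = 2^2 × 3 × 11
228 = 2^2 × 3 × 19
gcd(372, 84, 132, 228) = 2^2 × 3 = 12.
walnuts per bundle = 132 / 12 = 11.

11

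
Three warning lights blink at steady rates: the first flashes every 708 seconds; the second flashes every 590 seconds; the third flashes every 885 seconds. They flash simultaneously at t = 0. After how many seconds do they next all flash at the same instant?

3540 seconds

We need the least common multiple of the intervals.
708 = 2^2 × 3 × 59
590 = 2 × 5 × 59
885 = 3 × 5 × 59
LCM(708, 590, 885) = 2^2 × 3 × 5 × 59 = 3540.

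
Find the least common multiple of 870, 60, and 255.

29580

870 = 2 × 3 × 5 × 29
60 = 2^2 × 3 × 5
255 = 3 × 5 × 17
LCM(870, 60, 255) = 2^2 × 3 × 5 × 17 × 29 = 29580.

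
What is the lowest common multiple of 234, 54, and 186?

21762

234 = 2 × 3^2 × 13
54 = 2 × 3^3
186 = 2 × 3 × 31
LCM(234, 54, 186) = 2 × 3^3 × 13 × 31 = 21762.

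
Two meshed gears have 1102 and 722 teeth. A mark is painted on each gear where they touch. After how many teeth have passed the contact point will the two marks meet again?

20938 teeth

The first simultaneous occurrence is after LCM of the individual periods.
1102 = 2 × 19 × 29
722 = 2 × 19^2
LCM(1102, 722) = 2 × 19^2 × 29 = 20938.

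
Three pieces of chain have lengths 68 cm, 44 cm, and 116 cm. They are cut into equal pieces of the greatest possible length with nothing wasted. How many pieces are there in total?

57

Piece length = gcd(68, 44, 116).
68 = 2^2 × 17
44 = 2^2 × 11
116 = 2^2 × 29
gcd(68, 44, 116) = 2^2 = 4.
Total pieces = 68/4 + 44/4 + 116/4 = 17 + 11 + 29 = 57.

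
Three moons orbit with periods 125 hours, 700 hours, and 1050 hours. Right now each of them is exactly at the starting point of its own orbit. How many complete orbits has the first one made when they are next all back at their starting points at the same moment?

84 orbits

They are all back at their starting positions together after one LCM of the periods.
125 = 5^3
700 = 2^2 × 5^2 × 7
1050 = 2 × 3 × 5^2 × 7
LCM(125, 700, 1050) = 2^2 × 3 × 5^3 × 7 = 10500.
Orbits for period 125: 10500 / 125 = 84.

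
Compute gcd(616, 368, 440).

8

616 = 2^3 × 7 × 11
368 = 2^4 × 23
440 = 2^3 × 5 × 11
gcd(616, 368, 440) = 2^3 = 8.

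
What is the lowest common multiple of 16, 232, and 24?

16 = 2^4
232 = 2^3 × 29
24 = 2^3 × 3
LCM(16, 232, 24) = 2^4 × 3 × 29 = 1392.

1392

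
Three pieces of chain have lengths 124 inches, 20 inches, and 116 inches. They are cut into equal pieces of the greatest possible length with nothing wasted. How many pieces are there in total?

Piece length = gcd(124, 20, 116).
124 = 2^2 × 31
20 = 2^2 × 5
116 = 2^2 × 29
gcd(124, 20, 116) = 2^2 = 4.
Total pieces = 124/4 + 20/4 + 116/4 = 31 + 5 + 29 = 65.

65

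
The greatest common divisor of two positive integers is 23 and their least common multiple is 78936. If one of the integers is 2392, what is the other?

759

For two integers, gcd × lcm = product, so the other is (23 × 78936) / 2392 = 1815528 / 2392 = 759.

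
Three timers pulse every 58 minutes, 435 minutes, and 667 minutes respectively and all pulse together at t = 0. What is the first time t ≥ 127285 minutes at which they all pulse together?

Joint pulses occur at multiples of LCM(58, 435, 667).
58 = 2 × 29
435 = 3 × 5 × 29
667 = 23 × 29
LCM(58, 435, 667) = 2 × 3 × 5 × 23 × 29 = 20010.
Smallest multiple of 20010 that is ≥ 127285: ⌈127285/20010⌉ × 20010 = 7 × 20010 = 140070.

140070 minutes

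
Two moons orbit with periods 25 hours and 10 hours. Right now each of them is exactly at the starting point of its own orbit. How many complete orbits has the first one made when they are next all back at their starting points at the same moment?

2 orbits

They are all back at their starting positions together after one LCM of the periods.
25 = 5^2
10 = 2 × 5
LCM(25, 10) = 2 × 5^2 = 50.
Orbits for period 25: 50 / 25 = 2.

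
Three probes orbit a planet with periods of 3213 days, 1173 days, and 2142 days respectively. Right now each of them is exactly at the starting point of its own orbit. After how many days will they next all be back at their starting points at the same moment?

We need the least common multiple of the intervals.
3213 = 3^3 × 7 × 17
1173 = 3 × 17 × 23
2142 = 2 × 3^2 × 7 × 17
LCM(3213, 1173, 2142) = 2 × 3^3 × 7 × 17 × 23 = 147798.

147798 days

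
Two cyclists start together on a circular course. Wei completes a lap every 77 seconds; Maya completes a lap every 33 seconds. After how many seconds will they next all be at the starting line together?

We need the least common multiple of the intervals.
77 = 7 × 11
33 = 3 × 11
LCM(77, 33) = 3 × 7 × 11 = 231.

231 seconds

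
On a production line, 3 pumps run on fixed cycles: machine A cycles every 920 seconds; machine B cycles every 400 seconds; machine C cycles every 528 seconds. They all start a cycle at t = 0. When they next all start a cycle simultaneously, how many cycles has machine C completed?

575 cycles

The first common completion time is the LCM of the periods.
920 = 2^3 × 5 × 23
400 = 2^4 × 5^2
528 = 2^4 × 3 × 11
LCM(920, 400, 528) = 2^4 × 3 × 5^2 × 11 × 23 = 303600.
Cycles for period 528: 303600 / 528 = 575.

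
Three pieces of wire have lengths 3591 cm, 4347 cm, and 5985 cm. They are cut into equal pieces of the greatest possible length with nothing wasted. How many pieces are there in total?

Piece length = gcd(3591, 4347, 5985).
3591 = 3^3 × 7 × 19
4347 = 3^3 × 7 × 23
5985 = 3^2 × 5 × 7 × 19
gcd(3591, 4347, 5985) = 3^2 × 7 = 63.
Total pieces = 3591/63 + 4347/63 + 5985/63 = 57 + 69 + 95 = 221.

221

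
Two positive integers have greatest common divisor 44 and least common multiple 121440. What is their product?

5343360

For any two positive integers, gcd × lcm = product = 44 × 121440 = 5343360.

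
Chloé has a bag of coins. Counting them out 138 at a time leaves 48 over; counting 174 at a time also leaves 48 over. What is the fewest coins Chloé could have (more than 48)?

N − 48 must be a common multiple of 138 and 174.
138 = 2 × 3 × 23
174 = 2 × 3 × 29
LCM(138, 174) = 2 × 3 × 23 × 29 = 4002.
Smallest N > 48 is LCM + 48 = 4002 + 48 = 4050.

4050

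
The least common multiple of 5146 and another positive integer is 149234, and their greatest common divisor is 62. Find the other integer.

gcd × lcm = product of the two integers, so the other integer is (62 × 149234) / 5146 = 1798.

1798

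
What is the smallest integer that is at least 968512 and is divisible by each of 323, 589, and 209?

991287

The integer must be a common multiple of 323, 589, and 209, so a multiple of their LCM.
323 = 17 × 19
589 = 19 × 31
209 = 11 × 19
LCM(323, 589, 209) = 11 × 17 × 19 × 31 = 110143.
Smallest multiple of 110143 that is ≥ 968512: ⌈968512/110143⌉ × 110143 = 9 × 110143 = 991287.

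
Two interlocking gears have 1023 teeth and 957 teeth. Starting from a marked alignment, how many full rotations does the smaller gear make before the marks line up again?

All finish a whole number of cycles simultaneously at t = LCM of the periods.
1023 = 3 × 11 × 31
957 = 3 × 11 × 29
LCM(1023, 957) = 3 × 11 × 29 × 31 = 29667.
Rotations for period 957: 29667 / 957 = 31.

31 rotations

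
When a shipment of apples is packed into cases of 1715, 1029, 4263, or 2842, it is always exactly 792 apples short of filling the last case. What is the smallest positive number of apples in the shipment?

Being 792 short of a full case of size k means N ≡ −792 (mod k), i.e. N + 792 is a multiple of each size.
1715 = 5 × 7^3
1029 = 3 × 7^3
4263 = 3 × 7^2 × 29
2842 = 2 × 7^2 × 29
LCM(1715, 1029, 4263, 2842) = 2 × 3 × 5 × 7^3 × 29 = 298410.
Smallest positive N is 298410 − 792 = 297618.

297618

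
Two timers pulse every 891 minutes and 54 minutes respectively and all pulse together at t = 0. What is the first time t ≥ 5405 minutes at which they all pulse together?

7128 minutes

Joint pulses occur at multiples of LCM(891, 54).
891 = 3^4 × 11
54 = 2 × 3^3
LCM(891, 54) = 2 × 3^4 × 11 = 1782.
Smallest multiple of 1782 that is ≥ 5405: ⌈5405/1782⌉ × 1782 = 4 × 1782 = 7128.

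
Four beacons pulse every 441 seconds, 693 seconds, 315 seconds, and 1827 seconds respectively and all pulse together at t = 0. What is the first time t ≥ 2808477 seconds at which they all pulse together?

2813580 seconds

Joint pulses occur at multiples of LCM(441, 693, 315, 1827).
441 = 3^2 × 7^2
693 = 3^2 × 7 × 11
315 = 3^2 × 5 × 7
1827 = 3^2 × 7 × 29
LCM(441, 693, 315, 1827) = 3^2 × 5 × 7^2 × 11 × 29 = 703395.
Smallest multiple of 703395 that is ≥ 2808477: ⌈2808477/703395⌉ × 703395 = 4 × 703395 = 2813580.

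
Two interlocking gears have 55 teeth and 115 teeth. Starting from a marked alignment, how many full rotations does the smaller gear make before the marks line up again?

23 rotations

All finish a whole number of cycles simultaneously at t = LCM of the periods.
55 = 5 × 11
115 = 5 × 23
LCM(55, 115) = 5 × 11 × 23 = 1265.
Rotations for period 55: 1265 / 55 = 23.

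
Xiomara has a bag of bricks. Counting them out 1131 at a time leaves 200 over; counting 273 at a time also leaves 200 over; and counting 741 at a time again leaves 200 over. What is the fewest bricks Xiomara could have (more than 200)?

150623

N − 200 must be a common multiple of 1131, 273, and 741.
1131 = 3 × 13 × 29
273 = 3 × 7 × 13
741 = 3 × 13 × 19
LCM(1131, 273, 741) = 3 × 7 × 13 × 19 × 29 = 150423.
Smallest N > 200 is LCM + 200 = 150423 + 200 = 150623.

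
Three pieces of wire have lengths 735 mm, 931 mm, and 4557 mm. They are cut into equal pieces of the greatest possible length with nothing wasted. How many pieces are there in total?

127

Piece length = gcd(735, 931, 4557).
735 = 3 × 5 × 7^2
931 = 7^2 × 19
4557 = 3 × 7^2 × 31
gcd(735, 931, 4557) = 7^2 = 49.
Total pieces = 735/49 + 931/49 + 4557/49 = 15 + 19 + 93 = 127.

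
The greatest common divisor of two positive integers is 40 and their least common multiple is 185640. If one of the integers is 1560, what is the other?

For two integers, gcd × lcm = product, so the other is (40 × 185640) / 1560 = 7425600 / 1560 = 4760.

4760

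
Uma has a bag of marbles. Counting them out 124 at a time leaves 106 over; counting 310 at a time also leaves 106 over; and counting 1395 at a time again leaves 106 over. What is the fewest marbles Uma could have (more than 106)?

N − 106 must be a common multiple of 124, 310, and 1395.
124 = 2^2 × 31
310 = 2 × 5 × 31
1395 = 3^2 × 5 × 31
LCM(124, 310, 1395) = 2^2 × 3^2 × 5 × 31 = 5580.
Smallest N > 106 is LCM + 106 = 5580 + 106 = 5686.

5686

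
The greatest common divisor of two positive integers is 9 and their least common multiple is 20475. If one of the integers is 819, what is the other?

For two integers, gcd × lcm = product, so the other is (9 × 20475) / 819 = 184275 / 819 = 225.

225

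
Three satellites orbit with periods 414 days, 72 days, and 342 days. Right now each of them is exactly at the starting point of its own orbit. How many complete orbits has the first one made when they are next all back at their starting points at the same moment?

76 orbits

They are all back at their starting positions together after one LCM of the periods.
414 = 2 × 3^2 × 23
72 = 2^3 × 3^2
342 = 2 × 3^2 × 19
LCM(414, 72, 342) = 2^3 × 3^2 × 19 × 23 = 31464.
Orbits for period 414: 31464 / 414 = 76.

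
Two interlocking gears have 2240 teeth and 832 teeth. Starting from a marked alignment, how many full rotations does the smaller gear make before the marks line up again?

35 rotations

All finish a whole number of cycles simultaneously at t = LCM of the periods.
2240 = 2^6 × 5 × 7
832 = 2^6 × 13
LCM(2240, 832) = 2^6 × 5 × 7 × 13 = 29120.
Rotations for period 832: 29120 / 832 = 35.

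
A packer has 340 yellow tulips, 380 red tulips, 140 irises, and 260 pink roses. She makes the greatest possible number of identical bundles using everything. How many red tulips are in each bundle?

Number of bundles = gcd(340, 380, 140, 260).
340 = 2^2 × 5 × 17
380 = 2^2 × 5 × 19
140 = 2^2 × 5 × 7
260 = 2^2 × 5 × 13
gcd(340, 380, 140, 260) = 2^2 × 5 = 20.
red tulips per bundle = 380 / 20 = 19.

19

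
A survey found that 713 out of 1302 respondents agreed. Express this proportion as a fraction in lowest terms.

23/42

713 = 23 × 31
1302 = 2 × 3 × 7 × 31
gcd(713, 1302) = 31.
Divide numerator and denominator by 31: 713/1302 = 23/42.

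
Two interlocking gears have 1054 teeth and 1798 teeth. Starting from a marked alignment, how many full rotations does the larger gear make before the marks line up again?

They are all back at their starting positions together after one LCM of the periods.
1054 = 2 × 17 × 31
1798 = 2 × 29 × 31
LCM(1054, 1798) = 2 × 17 × 29 × 31 = 30566.
Rotations for period 1798: 30566 / 1798 = 17.

17 rotations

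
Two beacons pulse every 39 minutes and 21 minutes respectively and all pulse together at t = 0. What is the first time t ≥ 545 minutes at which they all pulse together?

Joint pulses occur at multiples of LCM(39, 21).
39 = 3 × 13
21 = 3 × 7
LCM(39, 21) = 3 × 7 × 13 = 273.
Smallest multiple of 273 that is ≥ 545: ⌈545/273⌉ × 273 = 2 × 273 = 546.

546 minutes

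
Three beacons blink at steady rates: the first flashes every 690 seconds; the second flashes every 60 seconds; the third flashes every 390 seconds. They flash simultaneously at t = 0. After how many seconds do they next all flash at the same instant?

17940 seconds

We need the least common multiple of the intervals.
690 = 2 × 3 × 5 × 23
60 = 2^2 × 3 × 5
390 = 2 × 3 × 5 × 13
LCM(690, 60, 390) = 2^2 × 3 × 5 × 13 × 23 = 17940.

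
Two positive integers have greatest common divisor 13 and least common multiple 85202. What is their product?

1107626

For any two positive integers, gcd × lcm = product = 13 × 85202 = 1107626.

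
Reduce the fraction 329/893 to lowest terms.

7/19

329 = 7 × 47
893 = 19 × 47
gcd(329, 893) = 47.
Divide numerator and denominator by 47: 329/893 = 7/19.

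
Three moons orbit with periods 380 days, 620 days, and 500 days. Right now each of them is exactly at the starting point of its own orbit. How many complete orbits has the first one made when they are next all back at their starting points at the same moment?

They are all back at their starting positions together after one LCM of the periods.
380 = 2^2 × 5 × 19
620 = 2^2 × 5 × 31
500 = 2^2 × 5^3
LCM(380, 620, 500) = 2^2 × 5^3 × 19 × 31 = 294500.
Orbits for period 380: 294500 / 380 = 775.

775 orbits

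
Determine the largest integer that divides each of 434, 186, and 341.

31

434 = 2 × 7 × 31
186 = 2 × 3 × 31
341 = 11 × 31
gcd(434, 186, 341) = 31.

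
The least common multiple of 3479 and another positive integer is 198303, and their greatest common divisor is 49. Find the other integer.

2793

gcd × lcm = product of the two integers, so the other integer is (49 × 198303) / 3479 = 2793.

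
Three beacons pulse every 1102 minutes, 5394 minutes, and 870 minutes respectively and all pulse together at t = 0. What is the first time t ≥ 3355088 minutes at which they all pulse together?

3587010 minutes

Joint pulses occur at multiples of LCM(1102, 5394, 870).
1102 = 2 × 19 × 29
5394 = 2 × 3 × 29 × 31
870 = 2 × 3 × 5 × 29
LCM(1102, 5394, 870) = 2 × 3 × 5 × 19 × 29 × 31 = 512430.
Smallest multiple of 512430 that is ≥ 3355088: ⌈3355088/512430⌉ × 512430 = 7 × 512430 = 3587010.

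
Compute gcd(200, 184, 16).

8

200 = 2^3 × 5^2
184 = 2^3 × 23
16 = 2^4
gcd(200, 184, 16) = 2^3 = 8.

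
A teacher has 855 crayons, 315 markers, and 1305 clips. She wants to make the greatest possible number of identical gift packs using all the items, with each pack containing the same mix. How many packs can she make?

The pack count must divide each quantity, so the greatest is gcd(855, 315, 1305).
855 = 3^2 × 5 × 19
315 = 3^2 × 5 × 7
1305 = 3^2 × 5 × 29
gcd(855, 315, 1305) = 3^2 × 5 = 45.

45 packs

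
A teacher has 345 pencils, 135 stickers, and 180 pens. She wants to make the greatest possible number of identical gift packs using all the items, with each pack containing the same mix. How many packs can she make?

The pack count must divide each quantity, so the greatest is gcd(345, 135, 180).
345 = 3 × 5 × 23
135 = 3^3 × 5
180 = 2^2 × 3^2 × 5
gcd(345, 135, 180) = 3 × 5 = 15.

15 packs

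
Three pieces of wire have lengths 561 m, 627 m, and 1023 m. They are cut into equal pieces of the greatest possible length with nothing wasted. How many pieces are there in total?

Piece length = gcd(561, 627, 1023).
561 = 3 × 11 × 17
627 = 3 × 11 × 19
1023 = 3 × 11 × 31
gcd(561, 627, 1023) = 3 × 11 = 33.
Total pieces = 561/33 + 627/33 + 1023/33 = 17 + 19 + 31 = 67.

67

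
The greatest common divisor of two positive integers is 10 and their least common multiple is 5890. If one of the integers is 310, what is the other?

190

For two integers, gcd × lcm = product, so the other is (10 × 5890) / 310 = 58900 / 310 = 190.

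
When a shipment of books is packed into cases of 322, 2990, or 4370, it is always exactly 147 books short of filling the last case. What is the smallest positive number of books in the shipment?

397523

Being 147 short of a full case of size k means N ≡ −147 (mod k), i.e. N + 147 is a multiple of each size.
322 = 2 × 7 × 23
2990 = 2 × 5 × 13 × 23
4370 = 2 × 5 × 19 × 23
LCM(322, 2990, 4370) = 2 × 5 × 7 × 13 × 19 × 23 = 397670.
Smallest positive N is 397670 − 147 = 397523.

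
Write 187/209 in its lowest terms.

187 = 11 × 17
209 = 11 × 19
gcd(187, 209) = 11.
Divide numerator and denominator by 11: 187/209 = 17/19.

17/19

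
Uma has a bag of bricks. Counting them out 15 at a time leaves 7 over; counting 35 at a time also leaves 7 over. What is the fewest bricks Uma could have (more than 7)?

112

N − 7 must be a common multiple of 15 and 35.
15 = 3 × 5
35 = 5 × 7
LCM(15, 35) = 3 × 5 × 7 = 105.
Smallest N > 7 is LCM + 7 = 105 + 7 = 112.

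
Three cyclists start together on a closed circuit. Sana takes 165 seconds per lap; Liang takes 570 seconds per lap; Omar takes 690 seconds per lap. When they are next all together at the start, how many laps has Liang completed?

The first common completion time is the LCM of the periods.
165 = 3 × 5 × 11
570 = 2 × 3 × 5 × 19
690 = 2 × 3 × 5 × 23
LCM(165, 570, 690) = 2 × 3 × 5 × 11 × 19 × 23 = 144210.
Laps for period 570: 144210 / 570 = 253.

253 laps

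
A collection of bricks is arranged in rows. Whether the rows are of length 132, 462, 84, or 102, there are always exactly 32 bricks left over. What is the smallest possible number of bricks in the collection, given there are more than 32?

N − 32 must be a common multiple of 132, 462, 84, and 102.
132 = 2^2 × 3 × 11
462 = 2 × 3 × 7 × 11
84 = 2^2 × 3 × 7
102 = 2 × 3 × 17
LCM(132, 462, 84, 102) = 2^2 × 3 × 7 × 11 × 17 = 15708.
Smallest N > 32 is LCM + 32 = 15708 + 32 = 15740.

15740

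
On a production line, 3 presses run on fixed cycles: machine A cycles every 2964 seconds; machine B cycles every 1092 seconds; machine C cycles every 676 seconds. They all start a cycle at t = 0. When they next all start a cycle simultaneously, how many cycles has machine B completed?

They are all back at their starting positions together after one LCM of the periods.
2964 = 2^2 × 3 × 13 × 19
1092 = 2^2 × 3 × 7 × 13
676 = 2^2 × 13^2
LCM(2964, 1092, 676) = 2^2 × 3 × 7 × 13^2 × 19 = 269724.
Cycles for period 1092: 269724 / 1092 = 247.

247 cycles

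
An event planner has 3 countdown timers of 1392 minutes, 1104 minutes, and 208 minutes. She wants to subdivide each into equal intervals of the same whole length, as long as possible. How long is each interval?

16 minutes

The interval must divide each timer length; the longest such is the gcd.
1392 = 2^4 × 3 × 29
1104 = 2^4 × 3 × 23
208 = 2^4 × 13
gcd(1392, 1104, 208) = 2^4 = 16.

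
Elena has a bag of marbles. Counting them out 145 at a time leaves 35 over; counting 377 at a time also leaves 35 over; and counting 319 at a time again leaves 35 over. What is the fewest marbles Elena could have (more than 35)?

20770

N − 35 must be a common multiple of 145, 377, and 319.
145 = 5 × 29
377 = 13 × 29
319 = 11 × 29
LCM(145, 377, 319) = 5 × 11 × 13 × 29 = 20735.
Smallest N > 35 is LCM + 35 = 20735 + 35 = 20770.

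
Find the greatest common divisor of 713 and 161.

713 = 23 × 31
161 = 7 × 23
gcd(713, 161) = 23.

23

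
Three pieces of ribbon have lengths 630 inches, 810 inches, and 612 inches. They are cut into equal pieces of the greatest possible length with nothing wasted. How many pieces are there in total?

Piece length = gcd(630, 810, 612).
630 = 2 × 3^2 × 5 × 7
810 = 2 × 3^4 × 5
612 = 2^2 × 3^2 × 17
gcd(630, 810, 612) = 2 × 3^2 = 18.
Total pieces = 630/18 + 810/18 + 612/18 = 35 + 45 + 34 = 114.

114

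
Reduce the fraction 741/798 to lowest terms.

13/14

741 = 3 × 13 × 19
798 = 2 × 3 × 7 × 19
gcd(741, 798) = 3 × 19 = 57.
Divide numerator and denominator by 57: 741/798 = 13/14.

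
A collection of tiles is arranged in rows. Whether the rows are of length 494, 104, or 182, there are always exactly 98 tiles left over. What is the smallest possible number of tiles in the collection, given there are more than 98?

N − 98 must be a common multiple of 494, 104, and 182.
494 = 2 × 13 × 19
104 = 2^3 × 13
182 = 2 × 7 × 13
LCM(494, 104, 182) = 2^3 × 7 × 13 × 19 = 13832.
Smallest N > 98 is LCM + 98 = 13832 + 98 = 13930.

13930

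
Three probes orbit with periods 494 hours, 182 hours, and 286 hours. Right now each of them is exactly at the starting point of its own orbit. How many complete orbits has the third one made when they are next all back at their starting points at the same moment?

133 orbits

The first common completion time is the LCM of the periods.
494 = 2 × 13 × 19
182 = 2 × 7 × 13
286 = 2 × 11 × 13
LCM(494, 182, 286) = 2 × 7 × 11 × 13 × 19 = 38038.
Orbits for period 286: 38038 / 286 = 133.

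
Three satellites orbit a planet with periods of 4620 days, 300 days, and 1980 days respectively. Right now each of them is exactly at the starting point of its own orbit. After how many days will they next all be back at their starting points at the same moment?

69300 days

The first simultaneous occurrence is after LCM of the individual periods.
4620 = 2^2 × 3 × 5 × 7 × 11
300 = 2^2 × 3 × 5^2
1980 = 2^2 × 3^2 × 5 × 11
LCM(4620, 300, 1980) = 2^2 × 3^2 × 5^2 × 7 × 11 = 69300.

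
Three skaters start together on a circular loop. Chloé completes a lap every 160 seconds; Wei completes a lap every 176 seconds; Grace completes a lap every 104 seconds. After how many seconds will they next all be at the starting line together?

They coincide at every common multiple of the periods; the first is the LCM.
160 = 2^5 × 5
176 = 2^4 × 11
104 = 2^3 × 13
LCM(160, 176, 104) = 2^5 × 5 × 11 × 13 = 22880.

22880 seconds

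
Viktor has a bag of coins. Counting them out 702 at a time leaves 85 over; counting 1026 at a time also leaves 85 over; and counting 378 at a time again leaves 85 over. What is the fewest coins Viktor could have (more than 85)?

N − 85 must be a common multiple of 702, 1026, and 378.
702 = 2 × 3^3 × 13
1026 = 2 × 3^3 × 19
378 = 2 × 3^3 × 7
LCM(702, 1026, 378) = 2 × 3^3 × 7 × 13 × 19 = 93366.
Smallest N > 85 is LCM + 85 = 93366 + 85 = 93451.

93451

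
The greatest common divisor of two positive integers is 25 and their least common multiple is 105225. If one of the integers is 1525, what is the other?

1725

For two integers, gcd × lcm = product, so the other is (25 × 105225) / 1525 = 2630625 / 1525 = 1725.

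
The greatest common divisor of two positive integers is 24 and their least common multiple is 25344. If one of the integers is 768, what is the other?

792

For two integers, gcd × lcm = product, so the other is (24 × 25344) / 768 = 608256 / 768 = 792.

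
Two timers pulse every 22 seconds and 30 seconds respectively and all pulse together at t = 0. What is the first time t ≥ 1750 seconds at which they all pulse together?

Joint pulses occur at multiples of LCM(22, 30).
22 = 2 × 11
30 = 2 × 3 × 5
LCM(22, 30) = 2 × 3 × 5 × 11 = 330.
Smallest multiple of 330 that is ≥ 1750: ⌈1750/330⌉ × 330 = 6 × 330 = 1980.

1980 seconds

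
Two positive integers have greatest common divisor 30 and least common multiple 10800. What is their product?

324000

For any two positive integers, gcd × lcm = product = 30 × 10800 = 324000.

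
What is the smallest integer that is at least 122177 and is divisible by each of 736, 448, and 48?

The integer must be a common multiple of 736, 448, and 48, so a multiple of their LCM.
736 = 2^5 × 23
448 = 2^6 × 7
48 = 2^4 × 3
LCM(736, 448, 48) = 2^6 × 3 × 7 × 23 = 30912.
Smallest multiple of 30912 that is ≥ 122177: ⌈122177/30912⌉ × 30912 = 4 × 30912 = 123648.

123648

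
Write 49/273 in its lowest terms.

49 = 7^2
273 = 3 × 7 × 13
gcd(49, 273) = 7.
Divide numerator and denominator by 7: 49/273 = 7/39.

7/39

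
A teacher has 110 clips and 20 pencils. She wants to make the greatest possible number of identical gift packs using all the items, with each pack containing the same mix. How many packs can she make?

10 packs

The pack count must divide each quantity, so the greatest is gcd(110, 20).
110 = 2 × 5 × 11
20 = 2^2 × 5
gcd(110, 20) = 2 × 5 = 10.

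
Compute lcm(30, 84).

420

30 = 2 × 3 × 5
84 = 2^2 × 3 × 7
LCM(30, 84) = 2^2 × 3 × 5 × 7 = 420.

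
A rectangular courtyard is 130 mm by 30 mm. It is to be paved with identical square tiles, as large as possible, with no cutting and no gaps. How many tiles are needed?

39

Tile side = gcd(130, 30).
130 = 2 × 5 × 13
30 = 2 × 3 × 5
gcd(130, 30) = 2 × 5 = 10.
Tiles: (130/10) × (30/10) = 13 × 3 = 39.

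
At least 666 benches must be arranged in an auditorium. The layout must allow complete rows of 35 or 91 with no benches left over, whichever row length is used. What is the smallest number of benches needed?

The number of benches must be a common multiple of 35 and 91, so a multiple of their LCM.
35 = 5 × 7
91 = 7 × 13
LCM(35, 91) = 5 × 7 × 13 = 455.
Smallest multiple of 455 that is ≥ 666: ⌈666/455⌉ × 455 = 2 × 455 = 910.

910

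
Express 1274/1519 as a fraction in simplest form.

26/31

1274 = 2 × 7^2 × 13
1519 = 7^2 × 31
gcd(1274, 1519) = 7^2 = 49.
Divide numerator and denominator by 49: 1274/1519 = 26/31.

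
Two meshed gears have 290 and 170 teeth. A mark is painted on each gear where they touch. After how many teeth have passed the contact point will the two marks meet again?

The first simultaneous occurrence is after LCM of the individual periods.
290 = 2 × 5 × 29
170 = 2 × 5 × 17
LCM(290, 170) = 2 × 5 × 17 × 29 = 4930.

4930 teeth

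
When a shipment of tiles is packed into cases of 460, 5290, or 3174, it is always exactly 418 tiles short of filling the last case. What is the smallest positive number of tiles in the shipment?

Being 418 short of a full case of size k means N ≡ −418 (mod k), i.e. N + 418 is a multiple of each size.
460 = 2^2 × 5 × 23
5290 = 2 × 5 × 23^2
3174 = 2 × 3 × 23^2
LCM(460, 5290, 3174) = 2^2 × 3 × 5 × 23^2 = 31740.
Smallest positive N is 31740 − 418 = 31322.

31322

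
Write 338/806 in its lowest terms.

13/31

338 = 2 × 13^2
806 = 2 × 13 × 31
gcd(338, 806) = 2 × 13 = 26.
Divide numerator and denominator by 26: 338/806 = 13/31.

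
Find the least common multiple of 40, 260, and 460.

11960

40 = 2^3 × 5
260 = 2^2 × 5 × 13
460 = 2^2 × 5 × 23
LCM(40, 260, 460) = 2^3 × 5 × 13 × 23 = 11960.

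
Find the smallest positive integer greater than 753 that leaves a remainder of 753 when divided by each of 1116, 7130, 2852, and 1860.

129093

N − 753 must be a common multiple of 1116, 7130, 2852, and 1860.
1116 = 2^2 × 3^2 × 31
7130 = 2 × 5 × 23 × 31
2852 = 2^2 × 23 × 31
1860 = 2^2 × 3 × 5 × 31
LCM(1116, 7130, 2852, 1860) = 2^2 × 3^2 × 5 × 23 × 31 = 128340.
Smallest N > 753 is LCM + 753 = 128340 + 753 = 129093.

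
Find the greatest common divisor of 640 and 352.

32

640 = 2^7 × 5
352 = 2^5 × 11
gcd(640, 352) = 2^5 = 32.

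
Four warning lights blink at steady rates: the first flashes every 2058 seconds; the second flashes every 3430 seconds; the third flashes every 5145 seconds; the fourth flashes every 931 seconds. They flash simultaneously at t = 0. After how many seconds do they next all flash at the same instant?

They coincide at every common multiple of the periods; the first is the LCM.
2058 = 2 × 3 × 7^3
3430 = 2 × 5 × 7^3
5145 = 3 × 5 × 7^3
931 = 7^2 × 19
LCM(2058, 3430, 5145, 931) = 2 × 3 × 5 × 7^3 × 19 = 195510.

195510 seconds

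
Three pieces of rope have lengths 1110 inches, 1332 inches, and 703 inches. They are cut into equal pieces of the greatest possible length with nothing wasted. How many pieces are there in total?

85

Piece length = gcd(1110, 1332, 703).
1110 = 2 × 3 × 5 × 37
1332 = 2^2 × 3^2 × 37
703 = 19 × 37
gcd(1110, 1332, 703) = 37.
Total pieces = 1110/37 + 1332/37 + 703/37 = 30 + 36 + 19 = 85.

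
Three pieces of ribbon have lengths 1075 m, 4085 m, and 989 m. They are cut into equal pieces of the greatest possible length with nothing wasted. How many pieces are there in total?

143

Piece length = gcd(1075, 4085, 989).
1075 = 5^2 × 43
4085 = 5 × 19 × 43
989 = 23 × 43
gcd(1075, 4085, 989) = 43.
Total pieces = 1075/43 + 4085/43 + 989/43 = 25 + 95 + 23 = 143.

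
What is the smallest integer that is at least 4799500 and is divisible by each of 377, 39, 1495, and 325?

The integer must be a common multiple of 377, 39, 1495, and 325, so a multiple of their LCM.
377 = 13 × 29
39 = 3 × 13
1495 = 5 × 13 × 23
325 = 5^2 × 13
LCM(377, 39, 1495, 325) = 3 × 5^2 × 13 × 23 × 29 = 650325.
Smallest multiple of 650325 that is ≥ 4799500: ⌈4799500/650325⌉ × 650325 = 8 × 650325 = 5202600.

5202600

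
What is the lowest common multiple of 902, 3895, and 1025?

428450

902 = 2 × 11 × 41
3895 = 5 × 19 × 41
1025 = 5^2 × 41
LCM(902, 3895, 1025) = 2 × 5^2 × 11 × 19 × 41 = 428450.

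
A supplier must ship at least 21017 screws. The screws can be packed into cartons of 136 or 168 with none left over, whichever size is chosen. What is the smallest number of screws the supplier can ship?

22848

The number of screws must be a common multiple of 136 and 168, so a multiple of their LCM.
136 = 2^3 × 17
168 = 2^3 × 3 × 7
LCM(136, 168) = 2^3 × 3 × 7 × 17 = 2856.
Smallest multiple of 2856 that is ≥ 21017: ⌈21017/2856⌉ × 2856 = 8 × 2856 = 22848.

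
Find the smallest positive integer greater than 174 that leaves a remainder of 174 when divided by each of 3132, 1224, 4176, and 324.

N − 174 must be a common multiple of 3132, 1224, 4176, and 324.
3132 = 2^2 × 3^3 × 29
1224 = 2^3 × 3^2 × 17
4176 = 2^4 × 3^2 × 29
324 = 2^2 × 3^4
LCM(3132, 1224, 4176, 324) = 2^4 × 3^4 × 17 × 29 = 638928.
Smallest N > 174 is LCM + 174 = 638928 + 174 = 639102.

639102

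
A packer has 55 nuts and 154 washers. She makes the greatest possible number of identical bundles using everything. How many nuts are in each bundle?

5

Number of bundles = gcd(55, 154).
55 = 5 × 11
154 = 2 × 7 × 11
gcd(55, 154) = 11.
nuts per bundle = 55 / 11 = 5.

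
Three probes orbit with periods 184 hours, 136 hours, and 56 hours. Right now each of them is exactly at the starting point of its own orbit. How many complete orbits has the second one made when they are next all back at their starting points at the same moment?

161 orbits

All finish a whole number of cycles simultaneously at t = LCM of the periods.
184 = 2^3 × 23
136 = 2^3 × 17
56 = 2^3 × 7
LCM(184, 136, 56) = 2^3 × 7 × 17 × 23 = 21896.
Orbits for period 136: 21896 / 136 = 161.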